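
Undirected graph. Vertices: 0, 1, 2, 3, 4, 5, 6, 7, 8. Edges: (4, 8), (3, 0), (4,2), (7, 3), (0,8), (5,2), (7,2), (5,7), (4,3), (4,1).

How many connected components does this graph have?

2

From 0: component {0, 1, 2, 3, 4, 5, 7, 8}.
From 6: component {6}.
That's 2 components.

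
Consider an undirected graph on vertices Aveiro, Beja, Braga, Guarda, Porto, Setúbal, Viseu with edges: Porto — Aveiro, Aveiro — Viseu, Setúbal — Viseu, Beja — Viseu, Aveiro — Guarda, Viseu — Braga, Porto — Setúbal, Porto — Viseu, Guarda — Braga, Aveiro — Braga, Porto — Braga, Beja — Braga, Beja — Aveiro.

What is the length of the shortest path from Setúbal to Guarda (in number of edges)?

3

Distance 0: Setúbal.
Distance 1: Porto, Viseu.
Distance 2: Aveiro, Beja, Braga.
Distance 3: Guarda — contains Guarda.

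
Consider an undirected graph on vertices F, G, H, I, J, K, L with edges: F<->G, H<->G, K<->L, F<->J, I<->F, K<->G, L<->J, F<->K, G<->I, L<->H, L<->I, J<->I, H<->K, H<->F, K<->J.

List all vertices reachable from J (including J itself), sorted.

F, G, H, I, J, K, L

Start at J.
Its neighbours: F, I, K, L.
Then their neighbours: G, H.
Every vertex is now reached.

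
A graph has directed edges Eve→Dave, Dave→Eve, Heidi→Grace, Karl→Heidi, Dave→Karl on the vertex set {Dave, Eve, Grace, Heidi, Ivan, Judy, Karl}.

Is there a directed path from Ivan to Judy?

No

Ivan has no outgoing edges, so nothing is reachable from it.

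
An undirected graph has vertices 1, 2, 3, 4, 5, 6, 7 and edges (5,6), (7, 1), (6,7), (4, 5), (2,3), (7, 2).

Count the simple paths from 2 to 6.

2–7–6

1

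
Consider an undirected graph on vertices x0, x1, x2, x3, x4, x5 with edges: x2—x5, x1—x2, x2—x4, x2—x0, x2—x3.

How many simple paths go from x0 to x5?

1

x0–x2–x5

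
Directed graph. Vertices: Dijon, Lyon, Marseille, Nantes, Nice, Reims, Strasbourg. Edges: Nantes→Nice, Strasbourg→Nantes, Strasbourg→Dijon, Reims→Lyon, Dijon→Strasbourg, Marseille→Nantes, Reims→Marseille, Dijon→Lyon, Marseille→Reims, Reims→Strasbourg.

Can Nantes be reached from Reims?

Yes

Explore from Reims.
Distance 1: reach Lyon, Marseille, Strasbourg.
Distance 2: reach Dijon, Nantes.
Found Nantes.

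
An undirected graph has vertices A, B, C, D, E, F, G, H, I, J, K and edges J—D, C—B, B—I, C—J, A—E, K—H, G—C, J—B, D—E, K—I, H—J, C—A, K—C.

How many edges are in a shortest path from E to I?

Distance 0: E.
Distance 1: A, D.
Distance 2: C, J.
Distance 3: B, G, H, K.
Distance 4: I — contains I.

4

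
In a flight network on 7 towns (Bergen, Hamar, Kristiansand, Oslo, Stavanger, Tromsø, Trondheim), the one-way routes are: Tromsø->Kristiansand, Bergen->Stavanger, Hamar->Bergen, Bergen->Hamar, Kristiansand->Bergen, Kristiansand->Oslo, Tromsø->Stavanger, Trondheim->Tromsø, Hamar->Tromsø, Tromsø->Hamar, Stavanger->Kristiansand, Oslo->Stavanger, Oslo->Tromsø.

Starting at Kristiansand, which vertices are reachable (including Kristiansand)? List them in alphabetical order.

Start at Kristiansand.
Its neighbours: Bergen, Oslo.
Then their neighbours: Hamar, Stavanger, Tromsø.
Nothing further is reachable.

Bergen, Hamar, Kristiansand, Oslo, Stavanger, Tromsø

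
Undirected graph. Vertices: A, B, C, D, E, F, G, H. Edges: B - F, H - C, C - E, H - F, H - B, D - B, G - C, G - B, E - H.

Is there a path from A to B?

A has no edges, so nothing is reachable from it.

No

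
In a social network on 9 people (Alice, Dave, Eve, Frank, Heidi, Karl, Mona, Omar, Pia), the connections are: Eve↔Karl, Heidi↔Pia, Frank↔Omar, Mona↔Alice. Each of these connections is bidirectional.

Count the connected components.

From Alice: component {Alice, Mona}.
From Dave: component {Dave}.
From Eve: component {Eve, Karl}.
From Frank: component {Frank, Omar}.
From Heidi: component {Heidi, Pia}.
That's 5 components.

5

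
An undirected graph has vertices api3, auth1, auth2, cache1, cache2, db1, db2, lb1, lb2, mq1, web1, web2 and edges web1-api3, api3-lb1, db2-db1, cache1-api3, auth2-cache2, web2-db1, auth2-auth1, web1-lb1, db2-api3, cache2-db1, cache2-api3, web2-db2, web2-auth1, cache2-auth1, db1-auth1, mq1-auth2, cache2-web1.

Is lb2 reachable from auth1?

No

Explore from auth1.
Distance 1: reach auth2, cache2, db1, web2.
Distance 2: reach api3, db2, mq1, web1.
Distance 3: reach cache1, lb1.
The search is exhausted without reaching lb2; it lies in a different component.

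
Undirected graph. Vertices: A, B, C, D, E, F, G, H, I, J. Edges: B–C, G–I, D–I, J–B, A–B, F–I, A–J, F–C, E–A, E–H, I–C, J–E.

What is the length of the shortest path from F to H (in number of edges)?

5

Distance 0: F.
Distance 1: C, I.
Distance 2: B, D, G.
Distance 3: A, J.
Distance 4: E.
Distance 5: H — contains H.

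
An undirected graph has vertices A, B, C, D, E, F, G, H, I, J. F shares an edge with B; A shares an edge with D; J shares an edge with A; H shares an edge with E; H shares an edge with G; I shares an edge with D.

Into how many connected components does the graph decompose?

4

From A: component {A, D, I, J}.
From B: component {B, F}.
From C: component {C}.
From E: component {E, G, H}.
That's 4 components.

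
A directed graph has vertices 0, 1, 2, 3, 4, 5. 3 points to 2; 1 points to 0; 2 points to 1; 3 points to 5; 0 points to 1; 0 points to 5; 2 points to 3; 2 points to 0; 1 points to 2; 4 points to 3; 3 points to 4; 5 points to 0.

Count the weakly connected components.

1

From 0: component {0, 1, 2, 3, 4, 5}.
That's 1 component.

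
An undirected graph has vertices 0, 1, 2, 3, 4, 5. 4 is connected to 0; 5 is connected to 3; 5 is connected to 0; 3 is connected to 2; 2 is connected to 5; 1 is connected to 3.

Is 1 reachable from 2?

Yes

Explore from 2.
Distance 1: reach 3, 5.
Distance 2: reach 0, 1.
Found 1.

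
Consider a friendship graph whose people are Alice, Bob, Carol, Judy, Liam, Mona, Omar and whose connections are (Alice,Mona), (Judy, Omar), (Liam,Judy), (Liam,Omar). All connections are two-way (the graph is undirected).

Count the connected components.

From Alice: component {Alice, Mona}.
From Bob: component {Bob}.
From Carol: component {Carol}.
From Judy: component {Judy, Liam, Omar}.
That's 4 components.

4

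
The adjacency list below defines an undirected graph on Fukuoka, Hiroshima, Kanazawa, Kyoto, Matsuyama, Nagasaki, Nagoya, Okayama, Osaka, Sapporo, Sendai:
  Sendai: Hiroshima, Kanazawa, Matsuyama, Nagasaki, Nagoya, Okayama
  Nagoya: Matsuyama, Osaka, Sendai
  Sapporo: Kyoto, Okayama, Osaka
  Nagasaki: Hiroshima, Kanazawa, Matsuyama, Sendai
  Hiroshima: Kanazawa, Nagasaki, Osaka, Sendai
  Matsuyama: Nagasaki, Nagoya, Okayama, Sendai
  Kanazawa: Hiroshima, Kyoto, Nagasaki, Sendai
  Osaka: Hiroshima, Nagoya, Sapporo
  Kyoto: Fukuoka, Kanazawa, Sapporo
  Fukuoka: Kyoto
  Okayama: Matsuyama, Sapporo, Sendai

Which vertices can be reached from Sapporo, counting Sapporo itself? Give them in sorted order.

Fukuoka, Hiroshima, Kanazawa, Kyoto, Matsuyama, Nagasaki, Nagoya, Okayama, Osaka, Sapporo, Sendai

Start at Sapporo.
Its neighbours: Kyoto, Okayama, Osaka.
Then their neighbours: Fukuoka, Hiroshima, Kanazawa, Matsuyama, Nagoya, Sendai.
Then next layer: Nagasaki.
Every vertex is now reached.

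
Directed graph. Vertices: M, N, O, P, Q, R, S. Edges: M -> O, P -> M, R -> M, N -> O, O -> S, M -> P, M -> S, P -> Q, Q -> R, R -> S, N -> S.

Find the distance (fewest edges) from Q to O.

Distance 0: Q.
Distance 1: R.
Distance 2: M, S.
Distance 3: O, P — contains O.

3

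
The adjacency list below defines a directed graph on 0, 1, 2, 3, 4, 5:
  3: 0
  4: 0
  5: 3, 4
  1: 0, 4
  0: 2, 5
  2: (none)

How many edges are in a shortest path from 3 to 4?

Distance 0: 3.
Distance 1: 0.
Distance 2: 2, 5.
Distance 3: 4 — contains 4.

3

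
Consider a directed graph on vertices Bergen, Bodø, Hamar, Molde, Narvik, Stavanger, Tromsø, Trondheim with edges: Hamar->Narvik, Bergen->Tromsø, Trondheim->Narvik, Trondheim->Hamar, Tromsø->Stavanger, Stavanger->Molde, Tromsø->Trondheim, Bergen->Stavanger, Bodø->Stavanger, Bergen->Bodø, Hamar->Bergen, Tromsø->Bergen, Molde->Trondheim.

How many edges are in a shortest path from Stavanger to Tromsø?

5

Distance 0: Stavanger.
Distance 1: Molde.
Distance 2: Trondheim.
Distance 3: Hamar, Narvik.
Distance 4: Bergen.
Distance 5: Bodø, Tromsø — contains Tromsø.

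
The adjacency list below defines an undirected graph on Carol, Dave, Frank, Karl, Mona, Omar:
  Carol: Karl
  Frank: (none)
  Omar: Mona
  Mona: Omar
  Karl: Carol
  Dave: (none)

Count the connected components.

From Carol: component {Carol, Karl}.
From Dave: component {Dave}.
From Frank: component {Frank}.
From Mona: component {Mona, Omar}.
That's 4 components.

4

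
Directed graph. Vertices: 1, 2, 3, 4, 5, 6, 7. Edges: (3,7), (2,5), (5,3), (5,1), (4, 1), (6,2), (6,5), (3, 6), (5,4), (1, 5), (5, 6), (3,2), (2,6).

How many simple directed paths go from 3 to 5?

3→2→5
3→2→6→5
3→6→2→5
3→6→5

4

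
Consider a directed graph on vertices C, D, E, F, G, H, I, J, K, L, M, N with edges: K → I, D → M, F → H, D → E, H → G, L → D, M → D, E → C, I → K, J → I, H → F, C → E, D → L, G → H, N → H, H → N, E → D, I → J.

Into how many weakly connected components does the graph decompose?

From C: component {C, D, E, L, M}.
From F: component {F, G, H, N}.
From I: component {I, J, K}.
That's 3 components.

3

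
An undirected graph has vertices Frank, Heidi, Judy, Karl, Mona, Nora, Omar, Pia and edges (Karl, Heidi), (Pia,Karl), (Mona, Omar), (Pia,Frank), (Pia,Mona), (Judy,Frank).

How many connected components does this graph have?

2

From Frank: component {Frank, Heidi, Judy, Karl, Mona, Omar, Pia}.
From Nora: component {Nora}.
That's 2 components.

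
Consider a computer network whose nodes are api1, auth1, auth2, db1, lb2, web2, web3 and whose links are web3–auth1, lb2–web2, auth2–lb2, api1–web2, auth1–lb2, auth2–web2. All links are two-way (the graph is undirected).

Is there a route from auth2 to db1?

Explore from auth2.
Distance 1: reach lb2, web2.
Distance 2: reach api1, auth1.
Distance 3: reach web3.
The search is exhausted without reaching db1; it lies in a different component.

No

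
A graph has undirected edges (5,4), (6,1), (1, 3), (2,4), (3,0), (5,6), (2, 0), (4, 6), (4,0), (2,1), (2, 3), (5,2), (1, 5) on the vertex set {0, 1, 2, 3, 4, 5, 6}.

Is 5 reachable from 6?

Explore from 6.
Distance 1: reach 1, 4, 5.
Found 5.

Yes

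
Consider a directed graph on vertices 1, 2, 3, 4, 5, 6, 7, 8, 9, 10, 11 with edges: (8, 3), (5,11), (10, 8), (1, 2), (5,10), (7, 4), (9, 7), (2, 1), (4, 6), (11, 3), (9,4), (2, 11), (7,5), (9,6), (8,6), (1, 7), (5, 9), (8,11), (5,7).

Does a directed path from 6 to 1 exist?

No

6 has no outgoing edges, so nothing is reachable from it.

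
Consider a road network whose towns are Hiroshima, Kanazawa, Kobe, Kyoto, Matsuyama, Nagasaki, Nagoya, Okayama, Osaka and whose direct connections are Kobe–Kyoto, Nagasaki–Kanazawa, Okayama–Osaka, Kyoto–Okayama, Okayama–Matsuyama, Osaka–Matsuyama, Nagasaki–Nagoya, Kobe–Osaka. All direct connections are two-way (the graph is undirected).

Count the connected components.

3

From Hiroshima: component {Hiroshima}.
From Kanazawa: component {Kanazawa, Nagasaki, Nagoya}.
From Kobe: component {Kobe, Kyoto, Matsuyama, Okayama, Osaka}.
That's 3 components.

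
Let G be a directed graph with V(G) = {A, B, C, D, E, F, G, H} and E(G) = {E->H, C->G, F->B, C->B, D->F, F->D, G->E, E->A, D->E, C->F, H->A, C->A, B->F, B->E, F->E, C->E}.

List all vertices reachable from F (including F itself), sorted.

Start at F.
Its neighbours: B, D, E.
Then their neighbours: A, H.
Nothing further is reachable.

A, B, D, E, F, H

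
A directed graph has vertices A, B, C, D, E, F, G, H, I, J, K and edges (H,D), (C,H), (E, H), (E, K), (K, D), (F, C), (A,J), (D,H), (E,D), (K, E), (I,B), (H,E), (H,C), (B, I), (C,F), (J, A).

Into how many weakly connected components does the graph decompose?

4

From A: component {A, J}.
From B: component {B, I}.
From C: component {C, D, E, F, H, K}.
From G: component {G}.
That's 4 components.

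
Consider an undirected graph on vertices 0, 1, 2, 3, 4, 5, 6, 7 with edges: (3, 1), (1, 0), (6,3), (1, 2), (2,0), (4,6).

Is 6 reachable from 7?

7 has no edges, so nothing is reachable from it.

No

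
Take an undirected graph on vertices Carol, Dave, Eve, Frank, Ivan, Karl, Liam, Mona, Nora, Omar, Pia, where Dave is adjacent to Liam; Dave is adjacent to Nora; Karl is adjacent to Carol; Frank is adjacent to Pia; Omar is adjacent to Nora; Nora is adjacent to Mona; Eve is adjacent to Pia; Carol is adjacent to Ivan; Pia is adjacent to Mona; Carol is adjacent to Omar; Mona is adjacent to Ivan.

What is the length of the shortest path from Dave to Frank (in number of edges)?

4

Distance 0: Dave.
Distance 1: Liam, Nora.
Distance 2: Mona, Omar.
Distance 3: Carol, Ivan, Pia.
Distance 4: Eve, Frank, Karl — contains Frank.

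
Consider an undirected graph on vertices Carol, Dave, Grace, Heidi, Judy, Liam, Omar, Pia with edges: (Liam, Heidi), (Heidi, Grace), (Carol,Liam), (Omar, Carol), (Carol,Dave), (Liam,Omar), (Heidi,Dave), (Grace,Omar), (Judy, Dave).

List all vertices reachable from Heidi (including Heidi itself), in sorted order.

Carol, Dave, Grace, Heidi, Judy, Liam, Omar

Start at Heidi.
Its neighbours: Dave, Grace, Liam.
Then their neighbours: Carol, Judy, Omar.
Nothing further is reachable.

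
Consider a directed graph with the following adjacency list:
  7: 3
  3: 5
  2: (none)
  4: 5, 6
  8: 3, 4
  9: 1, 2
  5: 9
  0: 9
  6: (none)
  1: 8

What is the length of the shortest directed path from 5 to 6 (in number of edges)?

Distance 0: 5.
Distance 1: 9.
Distance 2: 1, 2.
Distance 3: 8.
Distance 4: 3, 4.
Distance 5: 6 — contains 6.

5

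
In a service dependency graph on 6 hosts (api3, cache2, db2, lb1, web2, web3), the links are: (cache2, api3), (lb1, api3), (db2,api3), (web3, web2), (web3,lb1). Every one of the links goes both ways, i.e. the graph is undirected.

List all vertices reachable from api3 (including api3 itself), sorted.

api3, cache2, db2, lb1, web2, web3

Start at api3.
Its neighbours: cache2, db2, lb1.
Then their neighbours: web3.
Then next layer: web2.
Every vertex is now reached.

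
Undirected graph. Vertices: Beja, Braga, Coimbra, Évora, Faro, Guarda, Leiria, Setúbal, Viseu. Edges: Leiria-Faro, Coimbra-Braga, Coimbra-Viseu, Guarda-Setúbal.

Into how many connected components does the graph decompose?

5

From Beja: component {Beja}.
From Braga: component {Braga, Coimbra, Viseu}.
From Évora: component {Évora}.
From Faro: component {Faro, Leiria}.
From Guarda: component {Guarda, Setúbal}.
That's 5 components.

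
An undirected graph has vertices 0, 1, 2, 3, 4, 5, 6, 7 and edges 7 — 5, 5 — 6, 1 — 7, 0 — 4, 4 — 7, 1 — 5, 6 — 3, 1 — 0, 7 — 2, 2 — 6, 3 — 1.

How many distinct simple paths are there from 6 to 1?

6–2–7–1
6–2–7–4–0–1
6–2–7–5–1
6–3–1
6–5–1
6–5–7–1
6–5–7–4–0–1

7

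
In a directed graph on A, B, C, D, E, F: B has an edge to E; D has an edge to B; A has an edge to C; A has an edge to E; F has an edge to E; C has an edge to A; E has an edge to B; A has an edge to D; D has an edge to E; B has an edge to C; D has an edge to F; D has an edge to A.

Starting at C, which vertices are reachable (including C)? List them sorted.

A, B, C, D, E, F

Start at C.
Its neighbours: A.
Then their neighbours: D, E.
Then next layer: B, F.
Every vertex is now reached.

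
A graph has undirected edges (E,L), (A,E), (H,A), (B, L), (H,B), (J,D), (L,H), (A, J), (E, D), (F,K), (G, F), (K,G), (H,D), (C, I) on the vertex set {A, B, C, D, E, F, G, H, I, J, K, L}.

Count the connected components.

3

From A: component {A, B, D, E, H, J, L}.
From C: component {C, I}.
From F: component {F, G, K}.
That's 3 components.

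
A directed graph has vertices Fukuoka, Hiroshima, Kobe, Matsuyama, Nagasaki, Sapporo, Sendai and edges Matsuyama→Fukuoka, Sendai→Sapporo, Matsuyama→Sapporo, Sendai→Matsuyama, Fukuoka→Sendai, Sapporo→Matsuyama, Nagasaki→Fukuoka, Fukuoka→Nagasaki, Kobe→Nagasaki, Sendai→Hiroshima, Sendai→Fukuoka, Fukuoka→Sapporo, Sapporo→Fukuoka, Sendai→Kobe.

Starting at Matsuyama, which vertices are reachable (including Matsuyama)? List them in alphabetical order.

Fukuoka, Hiroshima, Kobe, Matsuyama, Nagasaki, Sapporo, Sendai

Start at Matsuyama.
Its neighbours: Fukuoka, Sapporo.
Then their neighbours: Nagasaki, Sendai.
Then next layer: Hiroshima, Kobe.
Every vertex is now reached.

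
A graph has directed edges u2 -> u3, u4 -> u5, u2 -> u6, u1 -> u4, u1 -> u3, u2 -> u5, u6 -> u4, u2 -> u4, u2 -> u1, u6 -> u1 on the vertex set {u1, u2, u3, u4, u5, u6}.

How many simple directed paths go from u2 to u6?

u2→u6

1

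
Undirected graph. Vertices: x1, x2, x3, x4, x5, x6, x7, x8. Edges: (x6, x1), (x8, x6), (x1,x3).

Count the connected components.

From x1: component {x1, x3, x6, x8}.
From x2: component {x2}.
From x4: component {x4}.
From x5: component {x5}.
From x7: component {x7}.
That's 5 components.

5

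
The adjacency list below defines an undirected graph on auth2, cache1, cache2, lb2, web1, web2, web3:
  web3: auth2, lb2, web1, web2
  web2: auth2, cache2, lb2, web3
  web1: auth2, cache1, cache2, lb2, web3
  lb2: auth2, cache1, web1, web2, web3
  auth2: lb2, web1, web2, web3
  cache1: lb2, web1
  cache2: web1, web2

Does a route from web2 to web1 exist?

Explore from web2.
Distance 1: reach auth2, cache2, lb2, web3.
Distance 2: reach cache1, web1.
Found web1.

Yes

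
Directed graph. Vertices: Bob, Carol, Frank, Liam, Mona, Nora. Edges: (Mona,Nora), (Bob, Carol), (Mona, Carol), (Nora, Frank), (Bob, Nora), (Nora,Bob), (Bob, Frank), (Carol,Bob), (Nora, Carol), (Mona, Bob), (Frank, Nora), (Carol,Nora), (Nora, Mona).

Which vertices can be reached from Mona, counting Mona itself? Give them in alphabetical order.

Start at Mona.
Its neighbours: Bob, Carol, Nora.
Then their neighbours: Frank.
Nothing further is reachable.

Bob, Carol, Frank, Mona, Nora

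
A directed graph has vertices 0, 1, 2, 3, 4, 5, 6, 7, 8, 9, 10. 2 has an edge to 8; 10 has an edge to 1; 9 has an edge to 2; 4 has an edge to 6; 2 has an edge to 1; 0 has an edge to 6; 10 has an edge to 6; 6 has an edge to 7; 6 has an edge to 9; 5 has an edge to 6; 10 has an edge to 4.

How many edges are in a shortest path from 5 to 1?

Distance 0: 5.
Distance 1: 6.
Distance 2: 7, 9.
Distance 3: 2.
Distance 4: 1, 8 — contains 1.

4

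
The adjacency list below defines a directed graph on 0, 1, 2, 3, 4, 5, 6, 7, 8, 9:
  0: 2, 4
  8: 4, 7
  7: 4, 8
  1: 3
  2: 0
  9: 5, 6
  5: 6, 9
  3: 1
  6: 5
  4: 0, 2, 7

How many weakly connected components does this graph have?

From 0: component {0, 2, 4, 7, 8}.
From 1: component {1, 3}.
From 5: component {5, 6, 9}.
That's 3 components.

3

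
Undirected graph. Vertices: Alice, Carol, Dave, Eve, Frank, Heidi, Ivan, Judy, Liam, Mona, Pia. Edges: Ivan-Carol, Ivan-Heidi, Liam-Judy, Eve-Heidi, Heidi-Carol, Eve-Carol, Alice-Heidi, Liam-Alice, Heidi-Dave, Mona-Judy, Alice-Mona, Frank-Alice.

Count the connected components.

From Alice: component {Alice, Carol, Dave, Eve, Frank, Heidi, Ivan, Judy, Liam, Mona}.
From Pia: component {Pia}.
That's 2 components.

2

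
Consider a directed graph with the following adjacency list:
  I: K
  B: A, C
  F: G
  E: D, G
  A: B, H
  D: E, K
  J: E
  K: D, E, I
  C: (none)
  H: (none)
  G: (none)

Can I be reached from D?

Yes

Explore from D.
Distance 1: reach E, K.
Distance 2: reach G, I.
Found I.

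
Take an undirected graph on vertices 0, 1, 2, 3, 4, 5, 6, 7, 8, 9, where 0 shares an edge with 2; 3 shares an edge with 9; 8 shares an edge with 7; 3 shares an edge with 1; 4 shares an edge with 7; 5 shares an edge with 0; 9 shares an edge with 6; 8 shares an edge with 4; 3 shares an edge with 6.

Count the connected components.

3

From 0: component {0, 2, 5}.
From 1: component {1, 3, 6, 9}.
From 4: component {4, 7, 8}.
That's 3 components.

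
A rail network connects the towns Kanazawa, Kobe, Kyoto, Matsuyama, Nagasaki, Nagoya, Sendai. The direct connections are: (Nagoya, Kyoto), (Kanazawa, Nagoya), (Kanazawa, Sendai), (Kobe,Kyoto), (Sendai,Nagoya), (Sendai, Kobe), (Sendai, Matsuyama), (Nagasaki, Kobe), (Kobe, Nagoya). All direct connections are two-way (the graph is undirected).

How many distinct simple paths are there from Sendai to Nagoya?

4

Sendai–Kanazawa–Nagoya
Sendai–Kobe–Kyoto–Nagoya
Sendai–Kobe–Nagoya
Sendai–Nagoya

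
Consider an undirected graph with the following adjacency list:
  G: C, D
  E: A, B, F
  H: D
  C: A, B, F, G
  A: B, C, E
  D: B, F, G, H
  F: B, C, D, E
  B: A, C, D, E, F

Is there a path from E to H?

Explore from E.
Distance 1: reach A, B, F.
Distance 2: reach C, D.
Distance 3: reach G, H.
Found H.

Yes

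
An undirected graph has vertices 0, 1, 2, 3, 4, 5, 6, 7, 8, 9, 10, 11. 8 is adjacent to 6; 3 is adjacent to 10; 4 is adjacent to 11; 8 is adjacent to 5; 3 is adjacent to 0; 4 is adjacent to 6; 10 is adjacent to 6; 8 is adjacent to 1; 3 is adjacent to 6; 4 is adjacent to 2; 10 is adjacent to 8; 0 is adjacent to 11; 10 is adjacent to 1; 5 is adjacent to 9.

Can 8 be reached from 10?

Explore from 10.
Distance 1: reach 1, 3, 6, 8.
Found 8.

Yes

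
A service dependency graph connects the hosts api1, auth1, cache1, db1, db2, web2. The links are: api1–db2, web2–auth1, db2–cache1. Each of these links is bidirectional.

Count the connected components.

3

From api1: component {api1, cache1, db2}.
From auth1: component {auth1, web2}.
From db1: component {db1}.
That's 3 components.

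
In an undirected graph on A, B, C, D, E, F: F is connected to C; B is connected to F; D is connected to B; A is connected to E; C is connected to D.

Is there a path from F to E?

No

Explore from F.
Distance 1: reach B, C.
Distance 2: reach D.
The search is exhausted without reaching E; it lies in a different component.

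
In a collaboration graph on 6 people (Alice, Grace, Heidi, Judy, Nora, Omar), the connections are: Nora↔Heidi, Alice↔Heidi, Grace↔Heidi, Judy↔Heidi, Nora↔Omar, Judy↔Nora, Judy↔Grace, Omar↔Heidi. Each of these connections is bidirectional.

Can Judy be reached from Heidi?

Yes

Explore from Heidi.
Distance 1: reach Alice, Grace, Judy, Nora, Omar.
Found Judy.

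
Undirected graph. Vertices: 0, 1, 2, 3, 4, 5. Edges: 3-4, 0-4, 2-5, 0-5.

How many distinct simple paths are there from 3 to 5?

3–4–0–5

1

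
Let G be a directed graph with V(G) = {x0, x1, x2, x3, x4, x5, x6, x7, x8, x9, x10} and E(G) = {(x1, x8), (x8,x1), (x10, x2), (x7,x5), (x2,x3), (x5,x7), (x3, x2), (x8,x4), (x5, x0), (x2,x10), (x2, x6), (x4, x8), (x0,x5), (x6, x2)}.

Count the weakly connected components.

4

From x0: component {x0, x5, x7}.
From x1: component {x1, x4, x8}.
From x2: component {x2, x3, x6, x10}.
From x9: component {x9}.
That's 4 components.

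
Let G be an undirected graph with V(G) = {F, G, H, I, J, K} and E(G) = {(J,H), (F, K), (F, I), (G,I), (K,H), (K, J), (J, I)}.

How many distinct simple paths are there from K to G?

K–F–I–G
K–H–J–I–G
K–J–I–G

3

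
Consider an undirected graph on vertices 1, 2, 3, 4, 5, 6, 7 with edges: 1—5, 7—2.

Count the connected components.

From 1: component {1, 5}.
From 2: component {2, 7}.
From 3: component {3}.
From 4: component {4}.
From 6: component {6}.
That's 5 components.

5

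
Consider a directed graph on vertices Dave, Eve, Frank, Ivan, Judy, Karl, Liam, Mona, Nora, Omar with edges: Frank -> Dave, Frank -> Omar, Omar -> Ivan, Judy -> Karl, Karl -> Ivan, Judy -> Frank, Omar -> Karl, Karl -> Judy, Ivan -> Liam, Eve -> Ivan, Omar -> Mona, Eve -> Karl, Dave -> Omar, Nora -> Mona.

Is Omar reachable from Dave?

Explore from Dave.
Distance 1: reach Omar.
Found Omar.

Yes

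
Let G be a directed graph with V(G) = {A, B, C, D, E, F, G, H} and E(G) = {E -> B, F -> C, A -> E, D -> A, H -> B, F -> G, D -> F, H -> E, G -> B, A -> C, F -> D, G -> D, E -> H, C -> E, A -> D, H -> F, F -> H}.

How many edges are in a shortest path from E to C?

3

Distance 0: E.
Distance 1: B, H.
Distance 2: F.
Distance 3: C, D, G — contains C.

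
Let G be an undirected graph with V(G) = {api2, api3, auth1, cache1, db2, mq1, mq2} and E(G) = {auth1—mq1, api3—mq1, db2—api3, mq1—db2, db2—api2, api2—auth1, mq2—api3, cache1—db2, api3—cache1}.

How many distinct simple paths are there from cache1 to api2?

7

cache1–api3–db2–api2
cache1–api3–db2–mq1–auth1–api2
cache1–api3–mq1–auth1–api2
cache1–api3–mq1–db2–api2
cache1–db2–api2
cache1–db2–api3–mq1–auth1–api2
cache1–db2–mq1–auth1–api2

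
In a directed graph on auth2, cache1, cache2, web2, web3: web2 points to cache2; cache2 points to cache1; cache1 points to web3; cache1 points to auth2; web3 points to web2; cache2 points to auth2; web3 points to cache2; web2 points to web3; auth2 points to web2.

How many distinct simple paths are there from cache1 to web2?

3

cache1→auth2→web2
cache1→web3→cache2→auth2→web2
cache1→web3→web2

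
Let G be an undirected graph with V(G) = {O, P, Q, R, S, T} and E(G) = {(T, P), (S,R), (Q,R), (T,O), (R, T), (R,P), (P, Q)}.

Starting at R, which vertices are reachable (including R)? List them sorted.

O, P, Q, R, S, T

Start at R.
Its neighbours: P, Q, S, T.
Then their neighbours: O.
Every vertex is now reached.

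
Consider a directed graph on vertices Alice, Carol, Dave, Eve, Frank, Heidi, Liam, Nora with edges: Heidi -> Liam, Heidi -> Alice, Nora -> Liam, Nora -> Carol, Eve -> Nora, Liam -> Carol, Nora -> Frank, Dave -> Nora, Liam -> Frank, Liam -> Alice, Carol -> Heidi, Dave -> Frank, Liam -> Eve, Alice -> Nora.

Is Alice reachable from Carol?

Explore from Carol.
Distance 1: reach Heidi.
Distance 2: reach Alice, Liam.
Found Alice.

Yes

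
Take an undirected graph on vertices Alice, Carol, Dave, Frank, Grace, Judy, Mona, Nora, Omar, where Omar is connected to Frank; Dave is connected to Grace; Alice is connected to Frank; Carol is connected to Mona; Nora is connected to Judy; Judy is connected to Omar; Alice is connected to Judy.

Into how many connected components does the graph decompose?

From Alice: component {Alice, Frank, Judy, Nora, Omar}.
From Carol: component {Carol, Mona}.
From Dave: component {Dave, Grace}.
That's 3 components.

3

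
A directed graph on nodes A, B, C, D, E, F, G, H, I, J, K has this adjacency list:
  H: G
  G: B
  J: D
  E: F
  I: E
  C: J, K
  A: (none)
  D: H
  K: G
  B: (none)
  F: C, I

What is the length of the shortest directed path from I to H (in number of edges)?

Distance 0: I.
Distance 1: E.
Distance 2: F.
Distance 3: C.
Distance 4: J, K.
Distance 5: D, G.
Distance 6: B, H — contains H.

6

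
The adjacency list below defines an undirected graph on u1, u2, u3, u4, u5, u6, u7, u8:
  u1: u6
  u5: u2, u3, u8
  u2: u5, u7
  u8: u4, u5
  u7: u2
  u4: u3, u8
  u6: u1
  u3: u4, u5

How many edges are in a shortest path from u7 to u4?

Distance 0: u7.
Distance 1: u2.
Distance 2: u5.
Distance 3: u3, u8.
Distance 4: u4 — contains u4.

4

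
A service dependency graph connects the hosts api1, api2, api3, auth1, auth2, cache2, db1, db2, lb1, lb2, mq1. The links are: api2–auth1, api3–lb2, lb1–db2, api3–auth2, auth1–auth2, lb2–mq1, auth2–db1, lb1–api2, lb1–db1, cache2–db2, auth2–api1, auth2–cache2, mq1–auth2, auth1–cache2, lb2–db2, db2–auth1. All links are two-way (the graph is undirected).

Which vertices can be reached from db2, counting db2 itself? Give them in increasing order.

Start at db2.
Its neighbours: auth1, cache2, lb1, lb2.
Then their neighbours: api2, api3, auth2, db1, mq1.
Then next layer: api1.
Every vertex is now reached.

api1, api2, api3, auth1, auth2, cache2, db1, db2, lb1, lb2, mq1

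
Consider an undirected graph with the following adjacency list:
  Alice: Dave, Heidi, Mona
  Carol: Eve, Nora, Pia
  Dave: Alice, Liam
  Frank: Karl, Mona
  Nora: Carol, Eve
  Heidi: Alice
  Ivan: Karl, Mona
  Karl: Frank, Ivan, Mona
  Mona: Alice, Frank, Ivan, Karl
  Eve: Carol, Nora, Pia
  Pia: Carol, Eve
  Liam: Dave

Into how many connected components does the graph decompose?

From Alice: component {Alice, Dave, Frank, Heidi, Ivan, Karl, Liam, Mona}.
From Carol: component {Carol, Eve, Nora, Pia}.
That's 2 components.

2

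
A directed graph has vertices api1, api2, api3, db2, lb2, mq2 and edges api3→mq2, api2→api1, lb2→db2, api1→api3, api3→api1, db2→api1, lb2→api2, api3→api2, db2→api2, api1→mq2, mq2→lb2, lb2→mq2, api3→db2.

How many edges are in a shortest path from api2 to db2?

Distance 0: api2.
Distance 1: api1.
Distance 2: api3, mq2.
Distance 3: db2, lb2 — contains db2.

3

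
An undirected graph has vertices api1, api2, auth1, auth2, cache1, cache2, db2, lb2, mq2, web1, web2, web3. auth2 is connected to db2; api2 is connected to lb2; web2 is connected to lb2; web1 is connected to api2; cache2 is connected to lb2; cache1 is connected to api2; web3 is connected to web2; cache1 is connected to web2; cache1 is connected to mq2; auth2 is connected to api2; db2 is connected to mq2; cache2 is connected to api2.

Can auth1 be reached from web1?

No

Explore from web1.
Distance 1: reach api2.
Distance 2: reach auth2, cache1, cache2, lb2.
Distance 3: reach db2, mq2, web2.
Distance 4: reach web3.
The search is exhausted without reaching auth1; it lies in a different component.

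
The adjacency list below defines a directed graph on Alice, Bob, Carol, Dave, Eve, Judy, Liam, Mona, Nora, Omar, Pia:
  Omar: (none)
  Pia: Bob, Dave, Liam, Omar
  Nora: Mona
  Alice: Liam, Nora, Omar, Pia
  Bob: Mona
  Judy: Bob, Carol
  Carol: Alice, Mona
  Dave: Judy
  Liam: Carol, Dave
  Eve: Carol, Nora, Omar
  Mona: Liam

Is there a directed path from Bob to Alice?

Explore from Bob.
Distance 1: reach Mona.
Distance 2: reach Liam.
Distance 3: reach Carol, Dave.
Distance 4: reach Alice, Judy.
Found Alice.

Yes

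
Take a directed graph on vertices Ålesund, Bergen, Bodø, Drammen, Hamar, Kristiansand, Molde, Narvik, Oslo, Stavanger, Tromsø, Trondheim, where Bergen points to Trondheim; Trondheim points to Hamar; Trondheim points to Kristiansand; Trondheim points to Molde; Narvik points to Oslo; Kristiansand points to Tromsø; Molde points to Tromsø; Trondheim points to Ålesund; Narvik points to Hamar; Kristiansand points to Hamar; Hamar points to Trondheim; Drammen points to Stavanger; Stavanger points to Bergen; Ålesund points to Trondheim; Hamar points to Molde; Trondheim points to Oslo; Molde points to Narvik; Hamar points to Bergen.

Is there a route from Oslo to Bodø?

Oslo has no outgoing edges, so nothing is reachable from it.

No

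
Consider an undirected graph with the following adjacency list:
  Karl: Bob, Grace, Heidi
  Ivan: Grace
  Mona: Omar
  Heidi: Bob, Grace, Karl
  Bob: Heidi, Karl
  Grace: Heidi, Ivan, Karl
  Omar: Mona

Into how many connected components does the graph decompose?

From Bob: component {Bob, Grace, Heidi, Ivan, Karl}.
From Mona: component {Mona, Omar}.
That's 2 components.

2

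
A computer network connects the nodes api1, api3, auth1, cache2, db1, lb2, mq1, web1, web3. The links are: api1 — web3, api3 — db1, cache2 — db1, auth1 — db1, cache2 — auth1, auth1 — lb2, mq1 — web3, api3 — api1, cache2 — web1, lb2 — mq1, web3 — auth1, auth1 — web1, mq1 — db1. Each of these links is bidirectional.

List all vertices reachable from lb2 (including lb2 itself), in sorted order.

Start at lb2.
Its neighbours: auth1, mq1.
Then their neighbours: cache2, db1, web1, web3.
Then next layer: api1, api3.
Every vertex is now reached.

api1, api3, auth1, cache2, db1, lb2, mq1, web1, web3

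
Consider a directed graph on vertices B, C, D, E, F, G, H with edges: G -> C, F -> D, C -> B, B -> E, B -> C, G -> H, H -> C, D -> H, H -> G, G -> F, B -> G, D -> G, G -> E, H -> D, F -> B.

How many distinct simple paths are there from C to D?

C→B→G→F→D
C→B→G→H→D

2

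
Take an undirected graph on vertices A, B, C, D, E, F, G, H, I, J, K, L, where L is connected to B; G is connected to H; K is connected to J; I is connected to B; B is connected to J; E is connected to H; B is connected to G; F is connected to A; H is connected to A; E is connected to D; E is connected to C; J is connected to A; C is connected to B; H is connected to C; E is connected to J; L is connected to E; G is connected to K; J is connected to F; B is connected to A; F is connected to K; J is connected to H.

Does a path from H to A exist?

Yes

Explore from H.
Distance 1: reach A, C, E, G, J.
Found A.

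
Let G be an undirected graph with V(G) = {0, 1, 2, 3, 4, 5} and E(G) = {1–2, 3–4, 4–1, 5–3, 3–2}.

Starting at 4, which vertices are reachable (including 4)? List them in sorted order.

Start at 4.
Its neighbours: 1, 3.
Then their neighbours: 2, 5.
Nothing further is reachable.

1, 2, 3, 4, 5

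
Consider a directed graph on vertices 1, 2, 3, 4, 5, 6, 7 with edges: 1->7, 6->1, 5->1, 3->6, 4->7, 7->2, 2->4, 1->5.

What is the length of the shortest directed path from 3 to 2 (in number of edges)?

4

Distance 0: 3.
Distance 1: 6.
Distance 2: 1.
Distance 3: 5, 7.
Distance 4: 2 — contains 2.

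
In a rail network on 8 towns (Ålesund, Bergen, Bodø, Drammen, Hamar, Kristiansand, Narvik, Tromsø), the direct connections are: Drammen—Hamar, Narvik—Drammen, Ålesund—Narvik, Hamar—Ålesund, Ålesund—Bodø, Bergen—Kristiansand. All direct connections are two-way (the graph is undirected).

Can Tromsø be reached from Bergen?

Explore from Bergen.
Distance 1: reach Kristiansand.
The search is exhausted without reaching Tromsø; it lies in a different component.

No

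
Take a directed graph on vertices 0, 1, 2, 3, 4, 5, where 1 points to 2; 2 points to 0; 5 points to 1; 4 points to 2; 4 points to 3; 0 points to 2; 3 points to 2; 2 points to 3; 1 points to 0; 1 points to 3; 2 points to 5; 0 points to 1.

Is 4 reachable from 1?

Explore from 1.
Distance 1: reach 0, 2, 3.
Distance 2: reach 5.
The search from 1 is exhausted; no directed path reaches 4.

No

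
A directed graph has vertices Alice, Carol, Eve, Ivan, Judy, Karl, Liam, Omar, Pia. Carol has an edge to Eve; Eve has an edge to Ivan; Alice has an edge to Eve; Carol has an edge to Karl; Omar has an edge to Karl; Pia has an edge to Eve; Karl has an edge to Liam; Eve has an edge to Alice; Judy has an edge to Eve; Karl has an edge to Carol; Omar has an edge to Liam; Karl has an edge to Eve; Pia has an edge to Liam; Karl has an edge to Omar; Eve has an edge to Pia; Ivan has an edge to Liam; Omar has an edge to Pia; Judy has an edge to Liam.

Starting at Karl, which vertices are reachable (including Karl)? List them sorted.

Alice, Carol, Eve, Ivan, Karl, Liam, Omar, Pia

Start at Karl.
Its neighbours: Carol, Eve, Liam, Omar.
Then their neighbours: Alice, Ivan, Pia.
Nothing further is reachable.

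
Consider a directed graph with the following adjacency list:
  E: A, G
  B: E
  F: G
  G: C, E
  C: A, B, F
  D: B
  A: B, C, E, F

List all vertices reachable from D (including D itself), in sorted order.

A, B, C, D, E, F, G

Start at D.
Its neighbours: B.
Then their neighbours: E.
Then next layer: A, G.
Then next layer: C, F.
Every vertex is now reached.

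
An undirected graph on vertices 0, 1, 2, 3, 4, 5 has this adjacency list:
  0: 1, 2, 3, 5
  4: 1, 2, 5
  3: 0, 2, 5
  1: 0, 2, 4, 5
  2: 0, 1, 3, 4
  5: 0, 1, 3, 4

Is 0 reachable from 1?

Yes

Explore from 1.
Distance 1: reach 0, 2, 4, 5.
Found 0.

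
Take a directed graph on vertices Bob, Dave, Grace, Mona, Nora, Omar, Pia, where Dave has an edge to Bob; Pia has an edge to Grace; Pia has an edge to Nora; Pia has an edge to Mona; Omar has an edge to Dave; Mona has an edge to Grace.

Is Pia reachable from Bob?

No

Bob has no outgoing edges, so nothing is reachable from it.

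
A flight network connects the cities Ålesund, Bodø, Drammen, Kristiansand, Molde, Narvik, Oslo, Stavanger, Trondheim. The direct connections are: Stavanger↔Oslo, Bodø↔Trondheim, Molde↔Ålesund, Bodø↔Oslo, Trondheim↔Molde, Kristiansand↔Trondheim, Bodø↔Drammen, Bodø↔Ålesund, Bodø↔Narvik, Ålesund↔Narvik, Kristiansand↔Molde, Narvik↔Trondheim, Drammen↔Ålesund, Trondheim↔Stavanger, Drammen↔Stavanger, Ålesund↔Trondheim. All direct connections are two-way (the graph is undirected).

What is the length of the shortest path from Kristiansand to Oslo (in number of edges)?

3

Distance 0: Kristiansand.
Distance 1: Molde, Trondheim.
Distance 2: Ålesund, Bodø, Narvik, Stavanger.
Distance 3: Drammen, Oslo — contains Oslo.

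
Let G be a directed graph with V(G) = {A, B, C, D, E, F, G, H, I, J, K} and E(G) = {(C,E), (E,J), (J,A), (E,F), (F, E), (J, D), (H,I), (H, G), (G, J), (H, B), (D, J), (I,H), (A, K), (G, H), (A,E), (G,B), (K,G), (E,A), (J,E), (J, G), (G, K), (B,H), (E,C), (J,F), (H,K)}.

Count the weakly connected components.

1

From A: component {A, B, C, D, E, F, G, H, I, J, K}.
That's 1 component.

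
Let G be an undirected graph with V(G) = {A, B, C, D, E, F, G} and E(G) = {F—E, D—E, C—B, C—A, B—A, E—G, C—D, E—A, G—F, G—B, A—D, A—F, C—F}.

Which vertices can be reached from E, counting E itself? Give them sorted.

A, B, C, D, E, F, G

Start at E.
Its neighbours: A, D, F, G.
Then their neighbours: B, C.
Every vertex is now reached.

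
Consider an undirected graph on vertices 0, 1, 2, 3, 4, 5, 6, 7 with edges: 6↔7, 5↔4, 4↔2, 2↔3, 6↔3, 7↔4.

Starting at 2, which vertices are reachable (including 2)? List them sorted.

Start at 2.
Its neighbours: 3, 4.
Then their neighbours: 5, 6, 7.
Nothing further is reachable.

2, 3, 4, 5, 6, 7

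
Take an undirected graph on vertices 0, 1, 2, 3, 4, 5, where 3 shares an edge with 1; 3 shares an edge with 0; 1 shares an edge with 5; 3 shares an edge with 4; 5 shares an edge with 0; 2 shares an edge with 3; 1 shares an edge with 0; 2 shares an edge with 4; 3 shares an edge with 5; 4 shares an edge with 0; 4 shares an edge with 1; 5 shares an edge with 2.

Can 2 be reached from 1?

Yes

Explore from 1.
Distance 1: reach 0, 3, 4, 5.
Distance 2: reach 2.
Found 2.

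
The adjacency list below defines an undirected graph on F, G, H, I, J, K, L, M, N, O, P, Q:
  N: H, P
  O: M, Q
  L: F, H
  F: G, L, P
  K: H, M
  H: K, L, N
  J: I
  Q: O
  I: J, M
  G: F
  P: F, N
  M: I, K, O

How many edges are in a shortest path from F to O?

Distance 0: F.
Distance 1: G, L, P.
Distance 2: H, N.
Distance 3: K.
Distance 4: M.
Distance 5: I, O — contains O.

5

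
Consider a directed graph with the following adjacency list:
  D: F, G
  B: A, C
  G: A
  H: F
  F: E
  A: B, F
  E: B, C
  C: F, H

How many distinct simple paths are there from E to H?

2

E→B→C→H
E→C→H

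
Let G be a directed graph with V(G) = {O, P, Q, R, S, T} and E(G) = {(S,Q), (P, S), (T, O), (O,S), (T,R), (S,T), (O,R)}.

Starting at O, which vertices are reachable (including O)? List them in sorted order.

O, Q, R, S, T

Start at O.
Its neighbours: R, S.
Then their neighbours: Q, T.
Nothing further is reachable.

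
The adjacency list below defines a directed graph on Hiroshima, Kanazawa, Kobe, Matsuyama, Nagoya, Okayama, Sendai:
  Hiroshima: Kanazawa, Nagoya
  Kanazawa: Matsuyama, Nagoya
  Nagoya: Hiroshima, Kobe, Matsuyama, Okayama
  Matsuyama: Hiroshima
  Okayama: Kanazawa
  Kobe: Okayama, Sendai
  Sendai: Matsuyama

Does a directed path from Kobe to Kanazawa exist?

Yes

Explore from Kobe.
Distance 1: reach Okayama, Sendai.
Distance 2: reach Kanazawa, Matsuyama.
Found Kanazawa.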